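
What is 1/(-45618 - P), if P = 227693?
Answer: -1/273311 ≈ -3.6588e-6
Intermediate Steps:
1/(-45618 - P) = 1/(-45618 - 1*227693) = 1/(-45618 - 227693) = 1/(-273311) = -1/273311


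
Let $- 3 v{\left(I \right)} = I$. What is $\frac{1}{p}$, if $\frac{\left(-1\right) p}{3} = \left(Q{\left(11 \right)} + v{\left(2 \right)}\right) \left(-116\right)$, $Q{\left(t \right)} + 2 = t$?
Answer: $\frac{1}{2900} \approx 0.00034483$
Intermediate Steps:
$Q{\left(t \right)} = -2 + t$
$v{\left(I \right)} = - \frac{I}{3}$
$p = 2900$ ($p = - 3 \left(\left(-2 + 11\right) - \frac{2}{3}\right) \left(-116\right) = - 3 \left(9 - \frac{2}{3}\right) \left(-116\right) = - 3 \cdot \frac{25}{3} \left(-116\right) = \left(-3\right) \left(- \frac{2900}{3}\right) = 2900$)
$\frac{1}{p} = \frac{1}{2900}$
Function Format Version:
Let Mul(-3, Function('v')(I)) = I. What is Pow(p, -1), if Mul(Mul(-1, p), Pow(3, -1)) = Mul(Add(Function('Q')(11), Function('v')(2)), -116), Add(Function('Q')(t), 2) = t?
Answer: Rational(1, 2900) ≈ 0.00034483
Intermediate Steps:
Function('Q')(t) = Add(-2, t)
Function('v')(I) = Mul(Rational(-1, 3), I)
p = 2900 (p = Mul(-3, Mul(Add(Add(-2, 11), Mul(Rational(-1, 3), 2)), -116)) = Mul(-3, Mul(Add(9, Rational(-2, 3)), -116)) = Mul(-3, Mul(Rational(25, 3), -116)) = Mul(-3, Rational(-2900, 3)) = 2900)
Pow(p, -1) = Pow(2900, -1) = Rational(1, 2900)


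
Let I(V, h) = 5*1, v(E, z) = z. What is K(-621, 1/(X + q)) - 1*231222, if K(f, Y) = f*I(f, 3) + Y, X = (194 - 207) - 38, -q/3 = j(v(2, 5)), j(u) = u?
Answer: -15465583/66 ≈ -2.3433e+5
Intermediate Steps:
I(V, h) = 5
q = -15 (q = -3*5 = -15)
X = -51 (X = -13 - 38 = -51)
K(f, Y) = Y + 5*f (K(f, Y) = f*5 + Y = 5*f + Y = Y + 5*f)
K(-621, 1/(X + q)) - 1*231222 = (1/(-51 - 15) + 5*(-621)) - 1*231222 = (1/(-66) - 3105) - 231222 = (-1/66 - 3105) - 231222 = -204931/66 - 231222 = -15465583/66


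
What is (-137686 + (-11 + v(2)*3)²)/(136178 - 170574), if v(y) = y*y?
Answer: 137685/34396 ≈ 4.0029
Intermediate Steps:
v(y) = y²
(-137686 + (-11 + v(2)*3)²)/(136178 - 170574) = (-137686 + (-11 + 2²*3)²)/(136178 - 170574) = (-137686 + (-11 + 4*3)²)/(-34396) = (-137686 + (-11 + 12)²)*(-1/34396) = (-137686 + 1²)*(-1/34396) = (-137686 + 1)*(-1/34396) = -137685*(-1/34396) = 137685/34396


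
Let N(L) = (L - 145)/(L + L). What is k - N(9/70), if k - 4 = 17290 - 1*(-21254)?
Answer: 704005/18 ≈ 39111.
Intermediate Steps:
N(L) = (-145 + L)/(2*L) (N(L) = (-145 + L)/((2*L)) = (-145 + L)*(1/(2*L)) = (-145 + L)/(2*L))
k = 38548 (k = 4 + (17290 - 1*(-21254)) = 4 + (17290 + 21254) = 4 + 38544 = 38548)
k - N(9/70) = 38548 - (-145 + 9/70)/(2*(9/70)) = 38548 - (-145 + 9*(1/70))/(2*(9*(1/70))) = 38548 - (-145 + 9/70)/(2*9/70) = 38548 - 70*(-10141)/(2*9*70) = 38548 - 1*(-10141/18) = 38548 + 10141/18 = 704005/18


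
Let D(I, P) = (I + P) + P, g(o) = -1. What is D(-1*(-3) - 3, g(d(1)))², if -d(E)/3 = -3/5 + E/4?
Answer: 4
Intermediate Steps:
d(E) = 9/5 - 3*E/4 (d(E) = -3*(-3/5 + E/4) = -3*(-3*⅕ + E*(¼)) = -3*(-⅗ + E/4) = 9/5 - 3*E/4)
D(I, P) = I + 2*P
D(-1*(-3) - 3, g(d(1)))² = ((-1*(-3) - 3) + 2*(-1))² = ((3 - 3) - 2)² = (0 - 2)² = (-2)² = 4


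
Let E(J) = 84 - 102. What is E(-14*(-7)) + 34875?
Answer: 34857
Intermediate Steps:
E(J) = -18
E(-14*(-7)) + 34875 = -18 + 34875 = 34857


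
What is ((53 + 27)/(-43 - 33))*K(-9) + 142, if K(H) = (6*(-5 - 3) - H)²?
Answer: -27722/19 ≈ -1459.1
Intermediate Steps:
K(H) = (-48 - H)² (K(H) = (6*(-8) - H)² = (-48 - H)²)
((53 + 27)/(-43 - 33))*K(-9) + 142 = ((53 + 27)/(-43 - 33))*(48 - 9)² + 142 = (80/(-76))*39² + 142 = (80*(-1/76))*1521 + 142 = -20/19*1521 + 142 = -30420/19 + 142 = -27722/19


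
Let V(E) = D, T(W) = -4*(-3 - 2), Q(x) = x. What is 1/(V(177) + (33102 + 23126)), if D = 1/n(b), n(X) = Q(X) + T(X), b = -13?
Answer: 7/393597 ≈ 1.7785e-5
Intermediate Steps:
T(W) = 20 (T(W) = -4*(-5) = 20)
n(X) = 20 + X (n(X) = X + 20 = 20 + X)
D = ⅐ (D = 1/(20 - 13) = 1/7 = ⅐ ≈ 0.14286)
V(E) = ⅐
1/(V(177) + (33102 + 23126)) = 1/(⅐ + (33102 + 23126)) = 1/(⅐ + 56228) = 1/(393597/7) = 7/393597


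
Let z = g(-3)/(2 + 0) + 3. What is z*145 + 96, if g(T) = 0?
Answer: 531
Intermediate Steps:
z = 3 (z = 0/(2 + 0) + 3 = 0/2 + 3 = 0*(1/2) + 3 = 0 + 3 = 3)
z*145 + 96 = 3*145 + 96 = 435 + 96 = 531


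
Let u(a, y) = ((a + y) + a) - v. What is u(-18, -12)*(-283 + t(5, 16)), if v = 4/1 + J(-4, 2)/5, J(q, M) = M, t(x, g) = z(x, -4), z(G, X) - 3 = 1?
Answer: 73098/5 ≈ 14620.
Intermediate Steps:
z(G, X) = 4 (z(G, X) = 3 + 1 = 4)
t(x, g) = 4
v = 22/5 (v = 4/1 + 2/5 = 4*1 + 2*(⅕) = 4 + ⅖ = 22/5 ≈ 4.4000)
u(a, y) = -22/5 + y + 2*a (u(a, y) = ((a + y) + a) - 1*22/5 = (y + 2*a) - 22/5 = -22/5 + y + 2*a)
u(-18, -12)*(-283 + t(5, 16)) = (-22/5 - 12 + 2*(-18))*(-283 + 4) = (-22/5 - 12 - 36)*(-279) = -262/5*(-279) = 73098/5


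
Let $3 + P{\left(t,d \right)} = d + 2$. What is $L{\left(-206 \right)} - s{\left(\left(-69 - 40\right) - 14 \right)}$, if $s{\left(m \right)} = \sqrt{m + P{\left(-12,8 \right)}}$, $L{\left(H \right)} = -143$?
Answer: $-143 - 2 i \sqrt{29} \approx -143.0 - 10.77 i$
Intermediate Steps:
$P{\left(t,d \right)} = -1 + d$ ($P{\left(t,d \right)} = -3 + \left(d + 2\right) = -3 + \left(2 + d\right) = -1 + d$)
$s{\left(m \right)} = \sqrt{7 + m}$ ($s{\left(m \right)} = \sqrt{m + \left(-1 + 8\right)} = \sqrt{m + 7} = \sqrt{7 + m}$)
$L{\left(-206 \right)} - s{\left(\left(-69 - 40\right) - 14 \right)} = -143 - \sqrt{7 - 123} = -143 - \sqrt{-116} = -143 - 2 i \sqrt{29}$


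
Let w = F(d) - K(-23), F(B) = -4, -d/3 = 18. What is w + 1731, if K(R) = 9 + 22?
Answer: 1696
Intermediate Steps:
K(R) = 31
d = -54 (d = -3*18 = -54)
w = -35 (w = -4 - 1*31 = -4 - 31 = -35)
w + 1731 = -35 + 1731 = 1696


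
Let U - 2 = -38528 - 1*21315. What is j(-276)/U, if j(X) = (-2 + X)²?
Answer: -77284/59841 ≈ -1.2915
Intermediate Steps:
U = -59841 (U = 2 + (-38528 - 1*21315) = 2 + (-38528 - 21315) = 2 - 59843 = -59841)
j(-276)/U = (-2 - 276)²/(-59841) = (-278)²*(-1/59841) = 77284*(-1/59841) = -77284/59841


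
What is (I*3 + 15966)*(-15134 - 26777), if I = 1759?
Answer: -890315373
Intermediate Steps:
(I*3 + 15966)*(-15134 - 26777) = (1759*3 + 15966)*(-15134 - 26777) = (5277 + 15966)*(-41911) = 21243*(-41911) = -890315373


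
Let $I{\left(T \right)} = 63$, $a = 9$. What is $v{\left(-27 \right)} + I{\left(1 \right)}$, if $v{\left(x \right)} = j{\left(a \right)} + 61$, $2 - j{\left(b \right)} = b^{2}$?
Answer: $45$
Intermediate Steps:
$j{\left(b \right)} = 2 - b^{2}$
$v{\left(x \right)} = -18$ ($v{\left(x \right)} = \left(2 - 9^{2}\right) + 61 = \left(2 - 81\right) + 61 = -79 + 61 = -18$)
$v{\left(-27 \right)} + I{\left(1 \right)} = -18 + 63 = 45$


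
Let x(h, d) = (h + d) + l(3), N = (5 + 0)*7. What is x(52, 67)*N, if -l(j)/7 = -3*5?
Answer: 7840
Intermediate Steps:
N = 35 (N = 5*7 = 35)
l(j) = 105 (l(j) = -(-21)*5 = -7*(-15) = 105)
x(h, d) = 105 + d + h (x(h, d) = (h + d) + 105 = (d + h) + 105 = 105 + d + h)
x(52, 67)*N = (105 + 67 + 52)*35 = 224*35 = 7840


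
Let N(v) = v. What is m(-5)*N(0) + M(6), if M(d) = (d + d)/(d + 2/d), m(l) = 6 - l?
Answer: 36/19 ≈ 1.8947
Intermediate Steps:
M(d) = 2*d/(d + 2/d) (M(d) = (2*d)/(d + 2/d) = 2*d/(d + 2/d))
m(-5)*N(0) + M(6) = (6 - 1*(-5))*0 + 2*6**2/(2 + 6**2) = (6 + 5)*0 + 2*36/(2 + 36) = 11*0 + 2*36/38 = 0 + 2*36*(1/38) = 0 + 36/19 = 36/19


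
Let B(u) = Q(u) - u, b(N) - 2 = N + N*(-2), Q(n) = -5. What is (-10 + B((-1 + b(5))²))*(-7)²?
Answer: -1519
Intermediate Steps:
b(N) = 2 - N (b(N) = 2 + (N + N*(-2)) = 2 + (N - 2*N) = 2 - N)
B(u) = -5 - u
(-10 + B((-1 + b(5))²))*(-7)² = (-10 + (-5 - (-1 + (2 - 1*5))²))*(-7)² = (-10 + (-5 - (-1 + (2 - 5))²))*49 = (-10 + (-5 - (-1 - 3)²))*49 = (-10 + (-5 - 1*(-4)²))*49 = (-10 + (-5 - 1*16))*49 = (-10 + (-5 - 16))*49 = (-10 - 21)*49 = -31*49 = -1519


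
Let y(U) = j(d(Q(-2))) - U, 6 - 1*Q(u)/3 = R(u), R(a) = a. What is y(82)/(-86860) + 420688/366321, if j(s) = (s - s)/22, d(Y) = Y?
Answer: 18285499001/15909321030 ≈ 1.1494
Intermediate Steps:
Q(u) = 18 - 3*u
j(s) = 0 (j(s) = 0*(1/22) = 0)
y(U) = -U (y(U) = 0 - U = -U)
y(82)/(-86860) + 420688/366321 = -1*82/(-86860) + 420688/366321 = -82*(-1/86860) + 420688*(1/366321) = 41/43430 + 420688/366321 = 18285499001/15909321030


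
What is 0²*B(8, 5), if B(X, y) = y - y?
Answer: 0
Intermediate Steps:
B(X, y) = 0
0²*B(8, 5) = 0²*0 = 0*0 = 0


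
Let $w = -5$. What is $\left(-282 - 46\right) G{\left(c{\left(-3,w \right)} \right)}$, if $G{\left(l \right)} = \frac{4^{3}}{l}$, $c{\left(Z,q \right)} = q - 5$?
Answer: $\frac{10496}{5} \approx 2099.2$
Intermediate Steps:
$c{\left(Z,q \right)} = -5 + q$
$G{\left(l \right)} = \frac{64}{l}$
$\left(-282 - 46\right) G{\left(c{\left(-3,w \right)} \right)} = \left(-282 - 46\right) \frac{64}{-5 - 5} = - 328 \frac{64}{-10} = - 328 \cdot 64 \left(- \frac{1}{10}\right) = \left(-328\right) \left(- \frac{32}{5}\right) = \frac{10496}{5}$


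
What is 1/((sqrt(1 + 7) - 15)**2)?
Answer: (15 - 2*sqrt(2))**(-2) ≈ 0.0067500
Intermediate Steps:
1/((sqrt(1 + 7) - 15)**2) = 1/((sqrt(8) - 15)**2) = 1/((2*sqrt(2) - 15)**2) = 1/((-15 + 2*sqrt(2))**2) = (-15 + 2*sqrt(2))**(-2)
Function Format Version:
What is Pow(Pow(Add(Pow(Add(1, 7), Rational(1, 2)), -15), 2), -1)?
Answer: Pow(Add(15, Mul(-2, Pow(2, Rational(1, 2)))), -2) ≈ 0.0067500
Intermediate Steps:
Pow(Pow(Add(Pow(Add(1, 7), Rational(1, 2)), -15), 2), -1) = Pow(Pow(Add(Pow(8, Rational(1, 2)), -15), 2), -1) = Pow(Pow(Add(Mul(2, Pow(2, Rational(1, 2))), -15), 2), -1) = Pow(Pow(Add(-15, Mul(2, Pow(2, Rational(1, 2)))), 2), -1) = Pow(Add(-15, Mul(2, Pow(2, Rational(1, 2)))), -2)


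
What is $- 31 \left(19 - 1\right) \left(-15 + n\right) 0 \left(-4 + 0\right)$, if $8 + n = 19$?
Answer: $0$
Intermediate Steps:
$n = 11$ ($n = -8 + 19 = 11$)
$- 31 \left(19 - 1\right) \left(-15 + n\right) 0 \left(-4 + 0\right) = - 31 \left(19 - 1\right) \left(-15 + 11\right) 0 \left(-4 + 0\right) = - 31 \cdot 18 \left(-4\right) 0 \left(-4\right) = \left(-31\right) \left(-72\right) 0 = 2232 \cdot 0 = 0$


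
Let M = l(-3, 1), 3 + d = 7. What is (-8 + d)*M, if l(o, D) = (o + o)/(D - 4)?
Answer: -8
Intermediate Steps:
d = 4 (d = -3 + 7 = 4)
l(o, D) = 2*o/(-4 + D) (l(o, D) = (2*o)/(-4 + D) = 2*o/(-4 + D))
M = 2 (M = 2*(-3)/(-4 + 1) = 2*(-3)/(-3) = 2*(-3)*(-⅓) = 2)
(-8 + d)*M = (-8 + 4)*2 = -4*2 = -8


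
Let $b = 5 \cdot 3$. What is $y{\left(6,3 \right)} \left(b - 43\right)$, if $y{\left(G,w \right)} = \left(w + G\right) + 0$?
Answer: $-252$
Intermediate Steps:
$b = 15$
$y{\left(G,w \right)} = G + w$ ($y{\left(G,w \right)} = \left(G + w\right) + 0 = G + w$)
$y{\left(6,3 \right)} \left(b - 43\right) = \left(6 + 3\right) \left(15 - 43\right) = 9 \left(-28\right) = -252$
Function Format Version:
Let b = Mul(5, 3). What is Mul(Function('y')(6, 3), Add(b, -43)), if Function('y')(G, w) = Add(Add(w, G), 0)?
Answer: -252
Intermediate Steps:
b = 15
Function('y')(G, w) = Add(G, w) (Function('y')(G, w) = Add(Add(G, w), 0) = Add(G, w))
Mul(Function('y')(6, 3), Add(b, -43)) = Mul(Add(6, 3), Add(15, -43)) = Mul(9, -28) = -252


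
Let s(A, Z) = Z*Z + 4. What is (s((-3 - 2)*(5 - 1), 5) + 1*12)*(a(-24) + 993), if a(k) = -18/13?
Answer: 528531/13 ≈ 40656.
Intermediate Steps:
s(A, Z) = 4 + Z**2 (s(A, Z) = Z**2 + 4 = 4 + Z**2)
a(k) = -18/13 (a(k) = -18*1/13 = -18/13)
(s((-3 - 2)*(5 - 1), 5) + 1*12)*(a(-24) + 993) = ((4 + 5**2) + 1*12)*(-18/13 + 993) = ((4 + 25) + 12)*(12891/13) = (29 + 12)*(12891/13) = 41*(12891/13) = 528531/13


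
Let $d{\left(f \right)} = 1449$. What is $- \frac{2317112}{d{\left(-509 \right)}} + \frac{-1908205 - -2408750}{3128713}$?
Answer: $- \frac{45023932591}{28158417} \approx -1599.0$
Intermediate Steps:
$- \frac{2317112}{d{\left(-509 \right)}} + \frac{-1908205 - -2408750}{3128713} = - \frac{2317112}{1449} + \frac{-1908205 - -2408750}{3128713} = \left(-2317112\right) \frac{1}{1449} + \left(-1908205 + 2408750\right) \frac{1}{3128713} = - \frac{14392}{9} + 500545 \cdot \frac{1}{3128713} = - \frac{14392}{9} + \frac{500545}{3128713} = - \frac{45023932591}{28158417}$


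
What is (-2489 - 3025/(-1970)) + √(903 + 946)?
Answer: -963119/394 ≈ -2444.5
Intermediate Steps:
(-2489 - 3025/(-1970)) + √(903 + 946) = (-2489 - 3025*(-1/1970)) + √1849 = (-2489 + 605/394) + 43 = -980061/394 + 43 = -963119/394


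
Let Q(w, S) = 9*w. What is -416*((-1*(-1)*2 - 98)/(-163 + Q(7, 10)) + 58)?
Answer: -613184/25 ≈ -24527.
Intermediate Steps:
-416*((-1*(-1)*2 - 98)/(-163 + Q(7, 10)) + 58) = -416*((-1*(-1)*2 - 98)/(-163 + 9*7) + 58) = -416*((1*2 - 98)/(-163 + 63) + 58) = -416*((2 - 98)/(-100) + 58) = -416*(-96*(-1/100) + 58) = -416*(24/25 + 58) = -416*1474/25 = -613184/25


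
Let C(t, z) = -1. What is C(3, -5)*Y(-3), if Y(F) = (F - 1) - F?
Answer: 1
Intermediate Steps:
Y(F) = -1 (Y(F) = (-1 + F) - F = -1)
C(3, -5)*Y(-3) = -1*(-1) = 1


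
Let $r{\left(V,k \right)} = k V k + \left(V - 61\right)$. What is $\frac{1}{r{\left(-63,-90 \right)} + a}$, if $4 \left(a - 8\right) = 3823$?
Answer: $- \frac{4}{2037841} \approx -1.9629 \cdot 10^{-6}$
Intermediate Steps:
$a = \frac{3855}{4}$ ($a = 8 + \frac{1}{4} \cdot 3823 = 8 + \frac{3823}{4} = \frac{3855}{4} \approx 963.75$)
$r{\left(V,k \right)} = -61 + V + V k^{2}$ ($r{\left(V,k \right)} = V k k + \left(-61 + V\right) = V k^{2} + \left(-61 + V\right) = -61 + V + V k^{2}$)
$\frac{1}{r{\left(-63,-90 \right)} + a} = \frac{1}{\left(-61 - 63 - 63 \left(-90\right)^{2}\right) + \frac{3855}{4}} = \frac{1}{\left(-61 - 63 - 510300\right) + \frac{3855}{4}} = \frac{1}{-510424 + \frac{3855}{4}} = \frac{1}{- \frac{2037841}{4}} = - \frac{4}{2037841}$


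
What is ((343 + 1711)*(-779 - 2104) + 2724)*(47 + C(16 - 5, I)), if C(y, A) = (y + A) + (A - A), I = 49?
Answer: -633328506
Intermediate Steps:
C(y, A) = A + y (C(y, A) = (A + y) + 0 = A + y)
((343 + 1711)*(-779 - 2104) + 2724)*(47 + C(16 - 5, I)) = ((343 + 1711)*(-779 - 2104) + 2724)*(47 + (49 + (16 - 5))) = (2054*(-2883) + 2724)*(47 + (49 + 11)) = (-5921682 + 2724)*(47 + 60) = -5918958*107 = -633328506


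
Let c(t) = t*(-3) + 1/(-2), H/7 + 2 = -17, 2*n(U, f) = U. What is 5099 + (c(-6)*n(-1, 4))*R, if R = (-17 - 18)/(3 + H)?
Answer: 530051/104 ≈ 5096.6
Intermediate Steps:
n(U, f) = U/2
H = -133 (H = -14 + 7*(-17) = -14 - 119 = -133)
c(t) = -½ - 3*t (c(t) = -3*t - ½ = -½ - 3*t)
R = 7/26 (R = (-17 - 18)/(3 - 133) = -35/(-130) = -35*(-1/130) = 7/26 ≈ 0.26923)
5099 + (c(-6)*n(-1, 4))*R = 5099 + ((-½ - 3*(-6))*((½)*(-1)))*(7/26) = 5099 + ((-½ + 18)*(-½))*(7/26) = 5099 + ((35/2)*(-½))*(7/26) = 5099 - 35/4*7/26 = 5099 - 245/104 = 530051/104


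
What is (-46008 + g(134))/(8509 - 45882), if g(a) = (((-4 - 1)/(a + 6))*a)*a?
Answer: 326545/261611 ≈ 1.2482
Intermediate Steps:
g(a) = -5*a²/(6 + a) (g(a) = ((-5/(6 + a))*a)*a = (-5*a/(6 + a))*a = -5*a²/(6 + a))
(-46008 + g(134))/(8509 - 45882) = (-46008 - 5*134²/(6 + 134))/(8509 - 45882) = (-46008 - 5*17956/140)/(-37373) = (-46008 - 5*17956*1/140)*(-1/37373) = (-46008 - 4489/7)*(-1/37373) = -326545/7*(-1/37373) = 326545/261611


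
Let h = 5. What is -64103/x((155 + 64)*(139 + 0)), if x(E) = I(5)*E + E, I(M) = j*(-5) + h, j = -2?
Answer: -64103/487056 ≈ -0.13161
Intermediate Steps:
I(M) = 15 (I(M) = -2*(-5) + 5 = 10 + 5 = 15)
x(E) = 16*E (x(E) = 15*E + E = 16*E)
-64103/x((155 + 64)*(139 + 0)) = -64103*1/(16*(139 + 0)*(155 + 64)) = -64103/(16*(219*139)) = -64103/(16*30441) = -64103/487056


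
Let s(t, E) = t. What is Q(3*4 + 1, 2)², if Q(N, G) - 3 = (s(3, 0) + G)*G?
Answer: 169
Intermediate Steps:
Q(N, G) = 3 + G*(3 + G) (Q(N, G) = 3 + (3 + G)*G = 3 + G*(3 + G))
Q(3*4 + 1, 2)² = (3 + 2² + 3*2)² = (3 + 4 + 6)² = 13² = 169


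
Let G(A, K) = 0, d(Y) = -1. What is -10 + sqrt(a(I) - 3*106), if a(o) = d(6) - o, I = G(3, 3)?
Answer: -10 + I*sqrt(319) ≈ -10.0 + 17.861*I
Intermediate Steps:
I = 0
a(o) = -1 - o
-10 + sqrt(a(I) - 3*106) = -10 + sqrt((-1 - 1*0) - 3*106) = -10 + sqrt((-1 + 0) - 318) = -10 + sqrt(-1 - 318) = -10 + sqrt(-319) = -10 + I*sqrt(319)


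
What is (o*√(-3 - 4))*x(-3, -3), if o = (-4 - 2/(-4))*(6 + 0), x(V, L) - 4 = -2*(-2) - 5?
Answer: -63*I*√7 ≈ -166.68*I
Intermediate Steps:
x(V, L) = 3 (x(V, L) = 4 + (-2*(-2) - 5) = 4 + (4 - 5) = 4 - 1 = 3)
o = -21 (o = (-4 - 2*(-¼))*6 = (-4 + ½)*6 = -7/2*6 = -21)
(o*√(-3 - 4))*x(-3, -3) = -21*√(-3 - 4)*3 = -21*I*√7*3 = -63*I*√7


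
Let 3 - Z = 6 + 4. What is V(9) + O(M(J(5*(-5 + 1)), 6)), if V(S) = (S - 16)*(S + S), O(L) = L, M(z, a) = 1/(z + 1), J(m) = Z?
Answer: -757/6 ≈ -126.17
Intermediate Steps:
Z = -7 (Z = 3 - (6 + 4) = 3 - 1*10 = 3 - 10 = -7)
J(m) = -7
M(z, a) = 1/(1 + z)
V(S) = 2*S*(-16 + S) (V(S) = (-16 + S)*(2*S) = 2*S*(-16 + S))
V(9) + O(M(J(5*(-5 + 1)), 6)) = 2*9*(-16 + 9) + 1/(1 - 7) = 2*9*(-7) + 1/(-6) = -126 - ⅙ = -757/6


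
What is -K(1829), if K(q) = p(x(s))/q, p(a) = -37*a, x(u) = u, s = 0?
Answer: 0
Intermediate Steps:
K(q) = 0 (K(q) = (-37*0)/q = 0/q = 0)
-K(1829) = -1*0 = 0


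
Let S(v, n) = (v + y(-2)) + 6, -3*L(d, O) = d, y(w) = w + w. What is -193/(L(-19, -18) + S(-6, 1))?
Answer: -579/7 ≈ -82.714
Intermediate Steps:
y(w) = 2*w
L(d, O) = -d/3
S(v, n) = 2 + v (S(v, n) = (v + 2*(-2)) + 6 = (v - 4) + 6 = (-4 + v) + 6 = 2 + v)
-193/(L(-19, -18) + S(-6, 1)) = -193/(-1/3*(-19) + (2 - 6)) = -193/(19/3 - 4) = -193/7/3 = -193*3/7 = -579/7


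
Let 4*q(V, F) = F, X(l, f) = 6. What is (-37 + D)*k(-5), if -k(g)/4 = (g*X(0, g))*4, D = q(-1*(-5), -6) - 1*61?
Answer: -47760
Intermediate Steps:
q(V, F) = F/4
D = -125/2 (D = (1/4)*(-6) - 1*61 = -3/2 - 61 = -125/2 ≈ -62.500)
k(g) = -96*g (k(g) = -4*g*6*4 = -4*6*g*4 = -96*g)
(-37 + D)*k(-5) = (-37 - 125/2)*(-96*(-5)) = -199/2*480 = -47760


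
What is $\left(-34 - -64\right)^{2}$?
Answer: $900$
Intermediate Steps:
$\left(-34 - -64\right)^{2} = \left(-34 + 64\right)^{2} = 30^{2} = 900$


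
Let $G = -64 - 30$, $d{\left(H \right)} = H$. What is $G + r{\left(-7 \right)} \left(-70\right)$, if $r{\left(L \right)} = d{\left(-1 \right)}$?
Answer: $-24$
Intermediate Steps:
$r{\left(L \right)} = -1$
$G = -94$ ($G = -64 - 30 = -94$)
$G + r{\left(-7 \right)} \left(-70\right) = -94 - -70 = -94 + 70 = -24$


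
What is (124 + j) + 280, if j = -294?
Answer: 110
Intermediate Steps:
(124 + j) + 280 = (124 - 294) + 280 = -170 + 280 = 110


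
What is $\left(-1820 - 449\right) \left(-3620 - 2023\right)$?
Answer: $12803967$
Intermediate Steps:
$\left(-1820 - 449\right) \left(-3620 - 2023\right) = \left(-2269\right) \left(-5643\right) = 12803967$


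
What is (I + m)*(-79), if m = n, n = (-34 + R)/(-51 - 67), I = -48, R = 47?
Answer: 448483/118 ≈ 3800.7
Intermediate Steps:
n = -13/118 (n = (-34 + 47)/(-51 - 67) = 13/(-118) = 13*(-1/118) = -13/118 ≈ -0.11017)
m = -13/118 ≈ -0.11017
(I + m)*(-79) = (-48 - 13/118)*(-79) = -5677/118*(-79) = 448483/118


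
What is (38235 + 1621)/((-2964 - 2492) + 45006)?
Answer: 19928/19775 ≈ 1.0077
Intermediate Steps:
(38235 + 1621)/((-2964 - 2492) + 45006) = 39856/(-5456 + 45006) = 39856/39550 = 39856*(1/39550) = 19928/19775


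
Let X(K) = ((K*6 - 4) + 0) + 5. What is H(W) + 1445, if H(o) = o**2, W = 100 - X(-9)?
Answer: 24854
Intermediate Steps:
X(K) = 1 + 6*K (X(K) = ((6*K - 4) + 0) + 5 = ((-4 + 6*K) + 0) + 5 = (-4 + 6*K) + 5 = 1 + 6*K)
W = 153 (W = 100 - (1 + 6*(-9)) = 100 - (1 - 54) = 100 - 1*(-53) = 100 + 53 = 153)
H(W) + 1445 = 153**2 + 1445 = 23409 + 1445 = 24854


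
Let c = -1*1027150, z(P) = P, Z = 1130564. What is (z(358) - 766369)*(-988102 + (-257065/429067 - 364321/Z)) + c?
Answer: 367161272386435431812773/485087703788 ≈ 7.5690e+11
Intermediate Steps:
c = -1027150
(z(358) - 766369)*(-988102 + (-257065/429067 - 364321/Z)) + c = (358 - 766369)*(-988102 + (-257065/429067 - 364321/1130564)) - 1027150 = -766011*(-988102 + (-257065*1/429067 - 364321*1/1130564)) - 1027150 = -766011*(-988102 + (-257065/429067 - 364321/1130564)) - 1027150 = -766011*(-988102 - 446946553167/485087703788) - 1027150 = -766011*(-479316577234883543/485087703788) - 1027150 = 367161770644270377656973/485087703788 - 1027150 = 367161272386435431812773/485087703788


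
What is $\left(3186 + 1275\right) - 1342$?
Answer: $3119$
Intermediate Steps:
$\left(3186 + 1275\right) - 1342 = 4461 - 1342 = 3119$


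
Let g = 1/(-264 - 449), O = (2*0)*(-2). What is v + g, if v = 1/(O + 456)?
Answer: 257/325128 ≈ 0.00079046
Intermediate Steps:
O = 0 (O = 0*(-2) = 0)
v = 1/456 (v = 1/(0 + 456) = 1/456 ≈ 0.0021930)
g = -1/713 (g = 1/(-713) = -1/713 ≈ -0.0014025)
v + g = 1/456 - 1/713 = 257/325128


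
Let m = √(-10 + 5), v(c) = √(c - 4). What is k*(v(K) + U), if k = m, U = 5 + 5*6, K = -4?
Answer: -2*√10 + 35*I*√5 ≈ -6.3246 + 78.262*I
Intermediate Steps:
v(c) = √(-4 + c)
m = I*√5 (m = √(-5) = I*√5 ≈ 2.2361*I)
U = 35 (U = 5 + 30 = 35)
k = I*√5 ≈ 2.2361*I
k*(v(K) + U) = (I*√5)*(√(-4 - 4) + 35) = (I*√5)*(√(-8) + 35) = (I*√5)*(2*I*√2 + 35) = (I*√5)*(35 + 2*I*√2) = I*√5*(35 + 2*I*√2)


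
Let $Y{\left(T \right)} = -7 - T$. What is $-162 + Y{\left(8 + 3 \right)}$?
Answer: $-180$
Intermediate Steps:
$-162 + Y{\left(8 + 3 \right)} = -162 - 18 = -180$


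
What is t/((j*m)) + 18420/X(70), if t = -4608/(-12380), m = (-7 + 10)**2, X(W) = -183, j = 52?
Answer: -247040948/2454335 ≈ -100.65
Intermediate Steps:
m = 9 (m = 3**2 = 9)
t = 1152/3095 (t = -4608*(-1/12380) = 1152/3095 ≈ 0.37221)
t/((j*m)) + 18420/X(70) = 1152/(3095*((52*9))) + 18420/(-183) = (1152/3095)/468 + 18420*(-1/183) = (1152/3095)*(1/468) - 6140/61 = 32/40235 - 6140/61 = -247040948/2454335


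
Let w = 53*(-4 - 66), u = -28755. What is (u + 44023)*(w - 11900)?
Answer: -238333480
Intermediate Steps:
w = -3710 (w = 53*(-70) = -3710)
(u + 44023)*(w - 11900) = (-28755 + 44023)*(-3710 - 11900) = 15268*(-15610) = -238333480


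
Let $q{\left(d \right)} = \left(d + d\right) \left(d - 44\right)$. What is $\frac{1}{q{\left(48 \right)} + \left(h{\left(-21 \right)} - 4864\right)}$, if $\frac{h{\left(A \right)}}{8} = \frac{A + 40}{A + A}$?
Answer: $- \frac{21}{94156} \approx -0.00022303$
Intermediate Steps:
$q{\left(d \right)} = 2 d \left(-44 + d\right)$
$h{\left(A \right)} = \frac{4 \left(40 + A\right)}{A}$ ($h{\left(A \right)} = 8 \frac{A + 40}{A + A} = 8 \frac{40 + A}{2 A} = \frac{4 \left(40 + A\right)}{A}$)
$\frac{1}{q{\left(48 \right)} + \left(h{\left(-21 \right)} - 4864\right)} = \frac{1}{2 \cdot 48 \left(-44 + 48\right) - \left(4860 + \frac{160}{21}\right)} = \frac{1}{2 \cdot 48 \cdot 4 + \left(\left(4 + 160 \left(- \frac{1}{21}\right)\right) - 4864\right)} = \frac{1}{384 + \left(\left(4 - \frac{160}{21}\right) - 4864\right)} = \frac{1}{384 - \frac{102220}{21}} = \frac{1}{- \frac{94156}{21}} = - \frac{21}{94156}$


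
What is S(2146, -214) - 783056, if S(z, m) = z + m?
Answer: -781124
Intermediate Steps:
S(z, m) = m + z
S(2146, -214) - 783056 = (-214 + 2146) - 783056 = 1932 - 783056 = -781124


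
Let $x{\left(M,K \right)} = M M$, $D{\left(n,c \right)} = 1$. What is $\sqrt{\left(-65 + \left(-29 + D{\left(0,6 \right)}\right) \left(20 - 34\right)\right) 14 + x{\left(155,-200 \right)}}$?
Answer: $\sqrt{28603} \approx 169.12$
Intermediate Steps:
$x{\left(M,K \right)} = M^{2}$
$\sqrt{\left(-65 + \left(-29 + D{\left(0,6 \right)}\right) \left(20 - 34\right)\right) 14 + x{\left(155,-200 \right)}} = \sqrt{\left(-65 + \left(-29 + 1\right) \left(20 - 34\right)\right) 14 + 155^{2}} = \sqrt{\left(-65 - -392\right) 14 + 24025} = \sqrt{\left(-65 + 392\right) 14 + 24025} = \sqrt{327 \cdot 14 + 24025} = \sqrt{4578 + 24025} = \sqrt{28603}$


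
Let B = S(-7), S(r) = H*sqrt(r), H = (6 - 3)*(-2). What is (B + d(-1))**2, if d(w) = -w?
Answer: (1 - 6*I*sqrt(7))**2 ≈ -251.0 - 31.749*I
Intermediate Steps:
H = -6 (H = 3*(-2) = -6)
S(r) = -6*sqrt(r)
B = -6*I*sqrt(7) ≈ -15.875*I
(B + d(-1))**2 = (-6*I*sqrt(7) - 1*(-1))**2 = (-6*I*sqrt(7) + 1)**2 = (1 - 6*I*sqrt(7))**2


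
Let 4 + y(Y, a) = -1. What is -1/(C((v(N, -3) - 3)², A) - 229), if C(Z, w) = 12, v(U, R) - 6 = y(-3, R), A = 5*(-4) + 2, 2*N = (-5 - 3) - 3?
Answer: 1/217 ≈ 0.0046083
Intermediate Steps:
y(Y, a) = -5 (y(Y, a) = -4 - 1 = -5)
N = -11/2 (N = ((-5 - 3) - 3)/2 = (-8 - 3)/2 = (½)*(-11) = -11/2 ≈ -5.5000)
A = -18 (A = -20 + 2 = -18)
v(U, R) = 1 (v(U, R) = 6 - 5 = 1)
-1/(C((v(N, -3) - 3)², A) - 229) = -1/(12 - 229) = -1/(-217) = -1/217*(-1) = 1/217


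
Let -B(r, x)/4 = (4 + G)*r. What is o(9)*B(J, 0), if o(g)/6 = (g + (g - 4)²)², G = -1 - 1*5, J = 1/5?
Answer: 55488/5 ≈ 11098.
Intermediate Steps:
J = ⅕ ≈ 0.20000
G = -6 (G = -1 - 5 = -6)
o(g) = 6*(g + (-4 + g)²)² (o(g) = 6*(g + (g - 4)²)² = 6*(g + (-4 + g)²)²)
B(r, x) = 8*r (B(r, x) = -4*(4 - 6)*r = -(-8)*r = 8*r)
o(9)*B(J, 0) = (6*(9 + (-4 + 9)²)²)*(8*(⅕)) = (6*(9 + 5²)²)*(8/5) = (6*(9 + 25)²)*(8/5) = (6*34²)*(8/5) = (6*1156)*(8/5) = 6936*(8/5) = 55488/5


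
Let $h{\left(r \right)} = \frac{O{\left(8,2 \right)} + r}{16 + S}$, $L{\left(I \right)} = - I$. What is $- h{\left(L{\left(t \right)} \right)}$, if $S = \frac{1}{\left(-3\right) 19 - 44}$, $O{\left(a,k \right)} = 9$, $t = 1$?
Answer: $- \frac{808}{1615} \approx -0.50031$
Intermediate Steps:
$S = - \frac{1}{101}$ ($S = \frac{1}{-57 - 44} = \frac{1}{-101} = - \frac{1}{101} \approx -0.009901$)
$h{\left(r \right)} = \frac{909}{1615} + \frac{101 r}{1615}$ ($h{\left(r \right)} = \frac{9 + r}{16 - \frac{1}{101}} = \frac{9 + r}{\frac{1615}{101}} = \left(9 + r\right) \frac{101}{1615} = \frac{909}{1615} + \frac{101 r}{1615}$)
$- h{\left(L{\left(t \right)} \right)} = - (\frac{909}{1615} + \frac{101 \left(\left(-1\right) 1\right)}{1615}) = - (\frac{909}{1615} + \frac{101}{1615} \left(-1\right)) = - (\frac{909}{1615} - \frac{101}{1615}) = \left(-1\right) \frac{808}{1615} = - \frac{808}{1615}$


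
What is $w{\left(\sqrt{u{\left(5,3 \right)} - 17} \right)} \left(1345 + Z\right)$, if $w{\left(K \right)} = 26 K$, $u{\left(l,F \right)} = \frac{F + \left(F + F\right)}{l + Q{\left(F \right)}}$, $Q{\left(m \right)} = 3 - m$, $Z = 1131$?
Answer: $\frac{128752 i \sqrt{95}}{5} \approx 2.5098 \cdot 10^{5} i$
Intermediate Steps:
$u{\left(l,F \right)} = \frac{3 F}{3 + l - F}$ ($u{\left(l,F \right)} = \frac{F + \left(F + F\right)}{l - \left(-3 + F\right)} = \frac{F + 2 F}{3 + l - F} = \frac{3 F}{3 + l - F}$)
$w{\left(\sqrt{u{\left(5,3 \right)} - 17} \right)} \left(1345 + Z\right) = 26 \sqrt{3 \cdot 3 \frac{1}{3 + 5 - 3} - 17} \left(1345 + 1131\right) = 26 \sqrt{3 \cdot 3 \frac{1}{3 + 5 - 3} - 17} \cdot 2476 = 26 \sqrt{3 \cdot 3 \cdot \frac{1}{5} - 17} \cdot 2476 = 26 \sqrt{\frac{9}{5} - 17} \cdot 2476 = 26 \sqrt{- \frac{76}{5}} \cdot 2476 = 26 \frac{2 i \sqrt{95}}{5} \cdot 2476 = \frac{52 i \sqrt{95}}{5} \cdot 2476 = \frac{128752 i \sqrt{95}}{5}$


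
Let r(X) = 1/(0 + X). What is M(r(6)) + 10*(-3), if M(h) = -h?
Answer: -181/6 ≈ -30.167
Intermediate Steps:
r(X) = 1/X
M(r(6)) + 10*(-3) = -1/6 + 10*(-3) = -1*⅙ - 30 = -⅙ - 30 = -181/6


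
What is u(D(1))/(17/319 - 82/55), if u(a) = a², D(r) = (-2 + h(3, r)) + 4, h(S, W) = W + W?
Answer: -25520/2293 ≈ -11.130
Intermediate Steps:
h(S, W) = 2*W
D(r) = 2 + 2*r (D(r) = (-2 + 2*r) + 4 = 2 + 2*r)
u(D(1))/(17/319 - 82/55) = (2 + 2*1)²/(17/319 - 82/55) = (2 + 2)²/(17*(1/319) - 82*1/55) = 4²/(17/319 - 82/55) = 16/(-2293/1595) = 16*(-1595/2293) = -25520/2293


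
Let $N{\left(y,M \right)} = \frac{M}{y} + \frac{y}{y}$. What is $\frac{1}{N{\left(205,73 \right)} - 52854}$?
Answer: $- \frac{205}{10834792} \approx -1.8921 \cdot 10^{-5}$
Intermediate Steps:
$N{\left(y,M \right)} = 1 + \frac{M}{y}$ ($N{\left(y,M \right)} = \frac{M}{y} + 1 = 1 + \frac{M}{y}$)
$\frac{1}{N{\left(205,73 \right)} - 52854} = \frac{1}{\frac{73 + 205}{205} - 52854} = \frac{1}{\frac{1}{205} \cdot 278 - 52854} = \frac{1}{\frac{278}{205} - 52854} = \frac{1}{- \frac{10834792}{205}} = - \frac{205}{10834792}$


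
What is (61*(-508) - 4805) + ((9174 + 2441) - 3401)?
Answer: -27579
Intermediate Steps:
(61*(-508) - 4805) + ((9174 + 2441) - 3401) = (-30988 - 4805) + (11615 - 3401) = -35793 + 8214 = -27579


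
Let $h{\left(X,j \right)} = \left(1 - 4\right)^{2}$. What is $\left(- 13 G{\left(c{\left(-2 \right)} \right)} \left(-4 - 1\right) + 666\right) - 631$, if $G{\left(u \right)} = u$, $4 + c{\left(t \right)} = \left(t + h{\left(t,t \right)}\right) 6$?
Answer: $2505$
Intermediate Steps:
$h{\left(X,j \right)} = 9$ ($h{\left(X,j \right)} = \left(-3\right)^{2} = 9$)
$c{\left(t \right)} = 50 + 6 t$ ($c{\left(t \right)} = -4 + \left(t + 9\right) 6 = -4 + \left(9 + t\right) 6 = -4 + \left(54 + 6 t\right) = 50 + 6 t$)
$\left(- 13 G{\left(c{\left(-2 \right)} \right)} \left(-4 - 1\right) + 666\right) - 631 = \left(- 13 \left(50 + 6 \left(-2\right)\right) \left(-4 - 1\right) + 666\right) - 631 = \left(- 13 \left(50 - 12\right) \left(-5\right) + 666\right) - 631 = \left(\left(-13\right) 38 \left(-5\right) + 666\right) - 631 = \left(\left(-494\right) \left(-5\right) + 666\right) - 631 = \left(2470 + 666\right) - 631 = 3136 - 631 = 2505$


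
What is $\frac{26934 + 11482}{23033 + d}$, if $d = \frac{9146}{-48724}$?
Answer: $\frac{935890592}{561125373} \approx 1.6679$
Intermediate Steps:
$d = - \frac{4573}{24362}$ ($d = 9146 \left(- \frac{1}{48724}\right) = - \frac{4573}{24362} \approx -0.18771$)
$\frac{26934 + 11482}{23033 + d} = \frac{26934 + 11482}{23033 - \frac{4573}{24362}} = \frac{38416}{\frac{561125373}{24362}} = 38416 \cdot \frac{24362}{561125373} = \frac{935890592}{561125373}$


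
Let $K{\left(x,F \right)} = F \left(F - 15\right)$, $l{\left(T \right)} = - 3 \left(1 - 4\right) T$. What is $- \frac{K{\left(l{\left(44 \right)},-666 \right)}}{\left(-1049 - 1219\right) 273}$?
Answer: $\frac{8399}{11466} \approx 0.73251$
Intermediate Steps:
$l{\left(T \right)} = 9 T$ ($l{\left(T \right)} = - 3 \left(1 - 4\right) T = \left(-3\right) \left(-3\right) T = 9 T$)
$K{\left(x,F \right)} = F \left(-15 + F\right)$
$- \frac{K{\left(l{\left(44 \right)},-666 \right)}}{\left(-1049 - 1219\right) 273} = - \frac{\left(-666\right) \left(-15 - 666\right)}{\left(-1049 - 1219\right) 273} = - \frac{\left(-666\right) \left(-681\right)}{\left(-2268\right) 273} = - \frac{453546}{-619164} = - \frac{453546 \left(-1\right)}{619164} = \left(-1\right) \left(- \frac{8399}{11466}\right) = \frac{8399}{11466}$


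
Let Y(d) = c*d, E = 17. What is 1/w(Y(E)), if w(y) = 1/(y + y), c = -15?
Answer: -510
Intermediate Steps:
Y(d) = -15*d
w(y) = 1/(2*y)
1/w(Y(E)) = 1/(1/(2*((-15*17)))) = 1/((½)/(-255)) = 1/((½)*(-1/255)) = 1/(-1/510) = -510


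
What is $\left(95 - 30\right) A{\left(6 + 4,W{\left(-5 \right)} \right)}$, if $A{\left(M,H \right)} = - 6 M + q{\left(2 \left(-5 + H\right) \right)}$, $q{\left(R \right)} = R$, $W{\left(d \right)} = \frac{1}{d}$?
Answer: $-4576$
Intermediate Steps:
$A{\left(M,H \right)} = -10 - 6 M + 2 H$ ($A{\left(M,H \right)} = - 6 M + 2 \left(-5 + H\right) = - 6 M + \left(-10 + 2 H\right) = -10 - 6 M + 2 H$)
$\left(95 - 30\right) A{\left(6 + 4,W{\left(-5 \right)} \right)} = \left(95 - 30\right) \left(-10 - 6 \left(6 + 4\right) + \frac{2}{-5}\right) = 65 \left(-10 - 60 + 2 \left(- \frac{1}{5}\right)\right) = 65 \left(-10 - 60 - \frac{2}{5}\right) = 65 \left(- \frac{352}{5}\right) = -4576$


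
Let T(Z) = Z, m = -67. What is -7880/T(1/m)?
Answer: 527960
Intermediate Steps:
-7880/T(1/m) = -7880/(1/(-67)) = -7880/(-1/67) = -7880*(-67) = 527960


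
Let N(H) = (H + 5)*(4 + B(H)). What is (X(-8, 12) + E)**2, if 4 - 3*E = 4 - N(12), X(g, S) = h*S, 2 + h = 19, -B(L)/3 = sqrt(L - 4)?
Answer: 483208/9 - 46240*sqrt(2)/3 ≈ 31892.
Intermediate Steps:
B(L) = -3*sqrt(-4 + L) (B(L) = -3*sqrt(L - 4) = -3*sqrt(-4 + L))
N(H) = (4 - 3*sqrt(-4 + H))*(5 + H) (N(H) = (H + 5)*(4 - 3*sqrt(-4 + H)) = (5 + H)*(4 - 3*sqrt(-4 + H)) = (4 - 3*sqrt(-4 + H))*(5 + H))
h = 17 (h = -2 + 19 = 17)
X(g, S) = 17*S
E = 68/3 - 34*sqrt(2) (E = 4/3 - (4 - (20 - 15*sqrt(-4 + 12) + 4*12 - 3*12*sqrt(-4 + 12)))/3 = 4/3 - (4 - (20 - 30*sqrt(2) + 48 - 3*12*sqrt(8)))/3 = 4/3 - (4 - (20 - 30*sqrt(2) + 48 - 3*12*2*sqrt(2)))/3 = 4/3 - (4 - (20 - 30*sqrt(2) + 48 - 72*sqrt(2)))/3 = 4/3 - (4 - (68 - 102*sqrt(2)))/3 = 4/3 - (4 + (-68 + 102*sqrt(2)))/3 = 4/3 - (-64 + 102*sqrt(2))/3 = 4/3 + (64/3 - 34*sqrt(2)) = 68/3 - 34*sqrt(2) ≈ -25.417)
(X(-8, 12) + E)**2 = (17*12 + (68/3 - 34*sqrt(2)))**2 = (204 + (68/3 - 34*sqrt(2)))**2 = (680/3 - 34*sqrt(2))**2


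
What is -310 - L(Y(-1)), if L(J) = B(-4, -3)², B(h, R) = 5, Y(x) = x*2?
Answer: -335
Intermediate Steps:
Y(x) = 2*x
L(J) = 25 (L(J) = 5² = 25)
-310 - L(Y(-1)) = -310 - 1*25 = -310 - 25 = -335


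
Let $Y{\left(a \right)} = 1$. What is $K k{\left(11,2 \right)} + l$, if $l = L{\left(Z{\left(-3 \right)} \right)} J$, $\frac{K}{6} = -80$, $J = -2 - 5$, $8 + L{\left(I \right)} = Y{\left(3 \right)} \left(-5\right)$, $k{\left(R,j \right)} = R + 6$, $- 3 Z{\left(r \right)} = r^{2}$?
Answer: $-8069$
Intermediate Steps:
$Z{\left(r \right)} = - \frac{r^{2}}{3}$
$k{\left(R,j \right)} = 6 + R$
$L{\left(I \right)} = -13$ ($L{\left(I \right)} = -8 + 1 \left(-5\right) = -8 - 5 = -13$)
$J = -7$
$K = -480$ ($K = 6 \left(-80\right) = -480$)
$l = 91$ ($l = \left(-13\right) \left(-7\right) = 91$)
$K k{\left(11,2 \right)} + l = - 480 \left(6 + 11\right) + 91 = \left(-480\right) 17 + 91 = -8160 + 91 = -8069$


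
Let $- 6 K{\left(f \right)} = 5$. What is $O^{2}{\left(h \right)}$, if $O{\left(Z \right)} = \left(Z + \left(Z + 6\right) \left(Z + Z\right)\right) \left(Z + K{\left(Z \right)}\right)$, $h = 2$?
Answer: $\frac{14161}{9} \approx 1573.4$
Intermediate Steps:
$K{\left(f \right)} = - \frac{5}{6}$ ($K{\left(f \right)} = \left(- \frac{1}{6}\right) 5 = - \frac{5}{6}$)
$O{\left(Z \right)} = \left(- \frac{5}{6} + Z\right) \left(Z + 2 Z \left(6 + Z\right)\right)$ ($O{\left(Z \right)} = \left(Z + \left(Z + 6\right) \left(Z + Z\right)\right) \left(Z - \frac{5}{6}\right) = \left(Z + \left(6 + Z\right) 2 Z\right) \left(- \frac{5}{6} + Z\right) = \left(Z + 2 Z \left(6 + Z\right)\right) \left(- \frac{5}{6} + Z\right) = \left(- \frac{5}{6} + Z\right) \left(Z + 2 Z \left(6 + Z\right)\right)$)
$O^{2}{\left(h \right)} = \left(\frac{1}{6} \cdot 2 \left(-65 + 12 \cdot 2^{2} + 68 \cdot 2\right)\right)^{2} = \left(\frac{1}{6} \cdot 2 \left(-65 + 12 \cdot 4 + 136\right)\right)^{2} = \left(\frac{1}{6} \cdot 2 \left(-65 + 48 + 136\right)\right)^{2} = \left(\frac{1}{6} \cdot 2 \cdot 119\right)^{2} = \left(\frac{119}{3}\right)^{2} = \frac{14161}{9}$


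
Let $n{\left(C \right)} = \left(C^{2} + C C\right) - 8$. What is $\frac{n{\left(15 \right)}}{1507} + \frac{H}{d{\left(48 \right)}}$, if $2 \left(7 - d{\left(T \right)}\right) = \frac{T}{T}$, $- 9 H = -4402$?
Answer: $\frac{13319342}{176319} \approx 75.541$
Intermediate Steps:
$H = \frac{4402}{9}$ ($H = \left(- \frac{1}{9}\right) \left(-4402\right) = \frac{4402}{9} \approx 489.11$)
$n{\left(C \right)} = -8 + 2 C^{2}$ ($n{\left(C \right)} = \left(C^{2} + C^{2}\right) - 8 = 2 C^{2} - 8 = -8 + 2 C^{2}$)
$d{\left(T \right)} = \frac{13}{2}$ ($d{\left(T \right)} = 7 - \frac{T \frac{1}{T}}{2} = 7 - \frac{1}{2} = \frac{13}{2}$)
$\frac{n{\left(15 \right)}}{1507} + \frac{H}{d{\left(48 \right)}} = \frac{-8 + 2 \cdot 15^{2}}{1507} + \frac{4402}{9 \cdot \frac{13}{2}} = \left(-8 + 2 \cdot 225\right) \frac{1}{1507} + \frac{4402}{9} \cdot \frac{2}{13} = \left(-8 + 450\right) \frac{1}{1507} + \frac{8804}{117} = 442 \cdot \frac{1}{1507} + \frac{8804}{117} = \frac{442}{1507} + \frac{8804}{117} = \frac{13319342}{176319}$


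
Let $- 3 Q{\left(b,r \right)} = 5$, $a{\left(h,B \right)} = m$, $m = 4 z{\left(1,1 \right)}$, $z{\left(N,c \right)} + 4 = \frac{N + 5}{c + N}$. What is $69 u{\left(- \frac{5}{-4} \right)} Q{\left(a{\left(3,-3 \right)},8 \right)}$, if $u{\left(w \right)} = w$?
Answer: $- \frac{575}{4} \approx -143.75$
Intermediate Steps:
$z{\left(N,c \right)} = -4 + \frac{5 + N}{N + c}$ ($z{\left(N,c \right)} = -4 + \frac{N + 5}{c + N} = -4 + \frac{5 + N}{N + c}$)
$m = -4$ ($m = 4 \frac{5 - 4 - 3}{1 + 1} = 4 \frac{5 - 4 - 3}{2} = 4 \cdot \frac{1}{2} \left(-2\right) = 4 \left(-1\right) = -4$)
$a{\left(h,B \right)} = -4$
$Q{\left(b,r \right)} = - \frac{5}{3}$ ($Q{\left(b,r \right)} = \left(- \frac{1}{3}\right) 5 = - \frac{5}{3}$)
$69 u{\left(- \frac{5}{-4} \right)} Q{\left(a{\left(3,-3 \right)},8 \right)} = 69 \left(- \frac{5}{-4}\right) \left(- \frac{5}{3}\right) = 69 \left(\left(-5\right) \left(- \frac{1}{4}\right)\right) \left(- \frac{5}{3}\right) = 69 \cdot \frac{5}{4} \left(- \frac{5}{3}\right) = \frac{345}{4} \left(- \frac{5}{3}\right) = - \frac{575}{4}$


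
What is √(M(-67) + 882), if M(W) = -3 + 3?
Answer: 21*√2 ≈ 29.698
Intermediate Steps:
M(W) = 0
√(M(-67) + 882) = √(0 + 882) = √882 = 21*√2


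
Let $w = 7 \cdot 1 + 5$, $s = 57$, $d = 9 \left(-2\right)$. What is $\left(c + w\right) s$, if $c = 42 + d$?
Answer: $2052$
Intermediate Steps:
$d = -18$
$c = 24$ ($c = 42 - 18 = 24$)
$w = 12$ ($w = 7 + 5 = 12$)
$\left(c + w\right) s = \left(24 + 12\right) 57 = 36 \cdot 57 = 2052$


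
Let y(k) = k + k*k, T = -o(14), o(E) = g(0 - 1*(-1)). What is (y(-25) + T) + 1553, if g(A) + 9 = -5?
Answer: 2167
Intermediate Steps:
g(A) = -14 (g(A) = -9 - 5 = -14)
o(E) = -14
T = 14 (T = -1*(-14) = 14)
y(k) = k + k²
(y(-25) + T) + 1553 = (-25*(1 - 25) + 14) + 1553 = (-25*(-24) + 14) + 1553 = (600 + 14) + 1553 = 614 + 1553 = 2167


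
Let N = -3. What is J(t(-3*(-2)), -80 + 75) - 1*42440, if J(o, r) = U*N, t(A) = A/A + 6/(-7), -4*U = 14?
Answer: -84859/2 ≈ -42430.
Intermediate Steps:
U = -7/2 (U = -¼*14 = -7/2 ≈ -3.5000)
t(A) = ⅐ (t(A) = 1 + 6*(-⅐) = 1 - 6/7 = ⅐)
J(o, r) = 21/2 (J(o, r) = -7/2*(-3) = 21/2)
J(t(-3*(-2)), -80 + 75) - 1*42440 = 21/2 - 1*42440 = 21/2 - 42440 = -84859/2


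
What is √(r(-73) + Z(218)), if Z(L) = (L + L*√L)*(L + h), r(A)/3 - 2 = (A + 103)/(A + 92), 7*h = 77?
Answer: √(18025718 + 18021842*√218)/19 ≈ 887.14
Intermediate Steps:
h = 11 (h = (⅐)*77 = 11)
r(A) = 6 + 3*(103 + A)/(92 + A) (r(A) = 6 + 3*((A + 103)/(A + 92)) = 6 + 3*((103 + A)/(92 + A)) = 6 + 3*(103 + A)/(92 + A))
Z(L) = (11 + L)*(L + L^(3/2)) (Z(L) = (L + L*√L)*(L + 11) = (L + L^(3/2))*(11 + L) = (11 + L)*(L + L^(3/2)))
√(r(-73) + Z(218)) = √(3*(287 + 3*(-73))/(92 - 73) + (218² + 218^(5/2) + 11*218 + 11*218^(3/2))) = √(3*(287 - 219)/19 + (47524 + 47524*√218 + 2398 + 11*(218*√218))) = √(3*(1/19)*68 + (47524 + 47524*√218 + 2398 + 2398*√218)) = √(204/19 + (49922 + 49922*√218)) = √(948722/19 + 49922*√218)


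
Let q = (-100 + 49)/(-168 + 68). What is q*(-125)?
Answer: -255/4 ≈ -63.750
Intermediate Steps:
q = 51/100 (q = -51/(-100) = -51*(-1/100) = 51/100 ≈ 0.51000)
q*(-125) = (51/100)*(-125) = -255/4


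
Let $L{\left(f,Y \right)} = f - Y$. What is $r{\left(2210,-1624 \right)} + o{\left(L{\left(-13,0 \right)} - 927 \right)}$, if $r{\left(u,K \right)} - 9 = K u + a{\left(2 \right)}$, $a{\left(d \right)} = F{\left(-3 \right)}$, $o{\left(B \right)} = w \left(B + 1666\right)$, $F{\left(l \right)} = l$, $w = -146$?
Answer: $-3695030$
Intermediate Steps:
$o{\left(B \right)} = -243236 - 146 B$ ($o{\left(B \right)} = - 146 \left(B + 1666\right) = - 146 \left(1666 + B\right) = -243236 - 146 B$)
$a{\left(d \right)} = -3$
$r{\left(u,K \right)} = 6 + K u$ ($r{\left(u,K \right)} = 9 + \left(K u - 3\right) = 9 + \left(-3 + K u\right) = 6 + K u$)
$r{\left(2210,-1624 \right)} + o{\left(L{\left(-13,0 \right)} - 927 \right)} = \left(6 - 3589040\right) - \left(243236 + 146 \left(\left(-13 - 0\right) - 927\right)\right) = \left(6 - 3589040\right) - \left(243236 + 146 \left(\left(-13 + 0\right) - 927\right)\right) = -3589034 - \left(243236 + 146 \left(-13 - 927\right)\right) = -3589034 - 105996 = -3695030$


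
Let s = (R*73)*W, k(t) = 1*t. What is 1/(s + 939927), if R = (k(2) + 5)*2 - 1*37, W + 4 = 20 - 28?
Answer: 1/960075 ≈ 1.0416e-6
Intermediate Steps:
W = -12 (W = -4 + (20 - 28) = -4 - 8 = -12)
k(t) = t
R = -23 (R = (2 + 5)*2 - 1*37 = 7*2 - 37 = 14 - 37 = -23)
s = 20148 (s = -23*73*(-12) = -1679*(-12) = 20148)
1/(s + 939927) = 1/(20148 + 939927) = 1/960075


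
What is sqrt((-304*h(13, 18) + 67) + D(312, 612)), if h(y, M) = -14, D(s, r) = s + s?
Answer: sqrt(4947) ≈ 70.335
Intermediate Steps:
D(s, r) = 2*s
sqrt((-304*h(13, 18) + 67) + D(312, 612)) = sqrt((-304*(-14) + 67) + 2*312) = sqrt((4256 + 67) + 624) = sqrt(4323 + 624) = sqrt(4947)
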